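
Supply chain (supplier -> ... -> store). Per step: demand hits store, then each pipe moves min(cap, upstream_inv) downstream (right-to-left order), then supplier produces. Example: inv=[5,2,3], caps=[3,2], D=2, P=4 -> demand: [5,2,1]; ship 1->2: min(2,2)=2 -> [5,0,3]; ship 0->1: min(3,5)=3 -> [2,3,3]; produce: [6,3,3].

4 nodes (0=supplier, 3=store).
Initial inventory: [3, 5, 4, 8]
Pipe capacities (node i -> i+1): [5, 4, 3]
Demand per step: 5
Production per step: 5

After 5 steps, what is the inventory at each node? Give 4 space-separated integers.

Step 1: demand=5,sold=5 ship[2->3]=3 ship[1->2]=4 ship[0->1]=3 prod=5 -> inv=[5 4 5 6]
Step 2: demand=5,sold=5 ship[2->3]=3 ship[1->2]=4 ship[0->1]=5 prod=5 -> inv=[5 5 6 4]
Step 3: demand=5,sold=4 ship[2->3]=3 ship[1->2]=4 ship[0->1]=5 prod=5 -> inv=[5 6 7 3]
Step 4: demand=5,sold=3 ship[2->3]=3 ship[1->2]=4 ship[0->1]=5 prod=5 -> inv=[5 7 8 3]
Step 5: demand=5,sold=3 ship[2->3]=3 ship[1->2]=4 ship[0->1]=5 prod=5 -> inv=[5 8 9 3]

5 8 9 3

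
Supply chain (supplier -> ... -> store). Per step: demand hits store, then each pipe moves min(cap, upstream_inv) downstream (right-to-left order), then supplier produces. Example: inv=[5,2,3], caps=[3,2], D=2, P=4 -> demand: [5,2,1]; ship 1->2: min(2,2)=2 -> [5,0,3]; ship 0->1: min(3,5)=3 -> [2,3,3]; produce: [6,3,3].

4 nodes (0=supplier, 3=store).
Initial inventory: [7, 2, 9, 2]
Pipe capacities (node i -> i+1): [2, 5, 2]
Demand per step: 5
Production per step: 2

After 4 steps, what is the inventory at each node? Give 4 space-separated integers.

Step 1: demand=5,sold=2 ship[2->3]=2 ship[1->2]=2 ship[0->1]=2 prod=2 -> inv=[7 2 9 2]
Step 2: demand=5,sold=2 ship[2->3]=2 ship[1->2]=2 ship[0->1]=2 prod=2 -> inv=[7 2 9 2]
Step 3: demand=5,sold=2 ship[2->3]=2 ship[1->2]=2 ship[0->1]=2 prod=2 -> inv=[7 2 9 2]
Step 4: demand=5,sold=2 ship[2->3]=2 ship[1->2]=2 ship[0->1]=2 prod=2 -> inv=[7 2 9 2]

7 2 9 2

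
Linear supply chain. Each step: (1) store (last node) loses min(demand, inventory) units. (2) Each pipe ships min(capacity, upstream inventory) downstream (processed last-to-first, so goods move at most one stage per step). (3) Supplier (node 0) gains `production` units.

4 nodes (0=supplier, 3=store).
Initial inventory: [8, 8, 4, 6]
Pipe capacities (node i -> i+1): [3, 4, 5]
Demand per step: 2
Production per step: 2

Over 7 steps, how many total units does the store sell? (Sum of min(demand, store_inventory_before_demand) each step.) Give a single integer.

Step 1: sold=2 (running total=2) -> [7 7 4 8]
Step 2: sold=2 (running total=4) -> [6 6 4 10]
Step 3: sold=2 (running total=6) -> [5 5 4 12]
Step 4: sold=2 (running total=8) -> [4 4 4 14]
Step 5: sold=2 (running total=10) -> [3 3 4 16]
Step 6: sold=2 (running total=12) -> [2 3 3 18]
Step 7: sold=2 (running total=14) -> [2 2 3 19]

Answer: 14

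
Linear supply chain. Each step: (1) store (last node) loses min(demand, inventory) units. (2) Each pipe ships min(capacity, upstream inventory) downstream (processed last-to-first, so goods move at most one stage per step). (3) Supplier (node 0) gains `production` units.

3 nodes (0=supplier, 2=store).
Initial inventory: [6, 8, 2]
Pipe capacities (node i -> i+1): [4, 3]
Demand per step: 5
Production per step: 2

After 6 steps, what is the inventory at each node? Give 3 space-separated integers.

Step 1: demand=5,sold=2 ship[1->2]=3 ship[0->1]=4 prod=2 -> inv=[4 9 3]
Step 2: demand=5,sold=3 ship[1->2]=3 ship[0->1]=4 prod=2 -> inv=[2 10 3]
Step 3: demand=5,sold=3 ship[1->2]=3 ship[0->1]=2 prod=2 -> inv=[2 9 3]
Step 4: demand=5,sold=3 ship[1->2]=3 ship[0->1]=2 prod=2 -> inv=[2 8 3]
Step 5: demand=5,sold=3 ship[1->2]=3 ship[0->1]=2 prod=2 -> inv=[2 7 3]
Step 6: demand=5,sold=3 ship[1->2]=3 ship[0->1]=2 prod=2 -> inv=[2 6 3]

2 6 3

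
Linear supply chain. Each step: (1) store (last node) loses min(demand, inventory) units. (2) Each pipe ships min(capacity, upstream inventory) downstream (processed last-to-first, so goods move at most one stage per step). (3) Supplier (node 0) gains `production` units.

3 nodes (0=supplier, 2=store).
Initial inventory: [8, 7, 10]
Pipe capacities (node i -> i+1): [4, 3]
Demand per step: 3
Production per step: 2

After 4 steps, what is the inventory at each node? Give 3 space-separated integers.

Step 1: demand=3,sold=3 ship[1->2]=3 ship[0->1]=4 prod=2 -> inv=[6 8 10]
Step 2: demand=3,sold=3 ship[1->2]=3 ship[0->1]=4 prod=2 -> inv=[4 9 10]
Step 3: demand=3,sold=3 ship[1->2]=3 ship[0->1]=4 prod=2 -> inv=[2 10 10]
Step 4: demand=3,sold=3 ship[1->2]=3 ship[0->1]=2 prod=2 -> inv=[2 9 10]

2 9 10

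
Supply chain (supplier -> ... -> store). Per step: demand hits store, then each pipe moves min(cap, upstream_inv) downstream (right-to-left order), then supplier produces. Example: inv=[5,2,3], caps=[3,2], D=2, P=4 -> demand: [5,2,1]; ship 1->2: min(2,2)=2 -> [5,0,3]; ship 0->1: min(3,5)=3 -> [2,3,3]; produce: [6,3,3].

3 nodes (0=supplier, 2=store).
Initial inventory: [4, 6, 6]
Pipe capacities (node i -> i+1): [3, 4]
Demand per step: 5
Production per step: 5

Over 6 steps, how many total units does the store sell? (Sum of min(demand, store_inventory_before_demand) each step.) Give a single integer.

Step 1: sold=5 (running total=5) -> [6 5 5]
Step 2: sold=5 (running total=10) -> [8 4 4]
Step 3: sold=4 (running total=14) -> [10 3 4]
Step 4: sold=4 (running total=18) -> [12 3 3]
Step 5: sold=3 (running total=21) -> [14 3 3]
Step 6: sold=3 (running total=24) -> [16 3 3]

Answer: 24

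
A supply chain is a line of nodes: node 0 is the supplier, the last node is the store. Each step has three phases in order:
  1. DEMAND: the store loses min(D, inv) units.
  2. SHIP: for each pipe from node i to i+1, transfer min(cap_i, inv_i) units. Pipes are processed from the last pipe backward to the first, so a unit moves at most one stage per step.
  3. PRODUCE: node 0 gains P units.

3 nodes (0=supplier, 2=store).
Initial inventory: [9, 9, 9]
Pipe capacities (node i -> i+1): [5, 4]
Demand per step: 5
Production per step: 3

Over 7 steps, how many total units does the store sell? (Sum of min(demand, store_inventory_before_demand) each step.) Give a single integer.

Answer: 33

Derivation:
Step 1: sold=5 (running total=5) -> [7 10 8]
Step 2: sold=5 (running total=10) -> [5 11 7]
Step 3: sold=5 (running total=15) -> [3 12 6]
Step 4: sold=5 (running total=20) -> [3 11 5]
Step 5: sold=5 (running total=25) -> [3 10 4]
Step 6: sold=4 (running total=29) -> [3 9 4]
Step 7: sold=4 (running total=33) -> [3 8 4]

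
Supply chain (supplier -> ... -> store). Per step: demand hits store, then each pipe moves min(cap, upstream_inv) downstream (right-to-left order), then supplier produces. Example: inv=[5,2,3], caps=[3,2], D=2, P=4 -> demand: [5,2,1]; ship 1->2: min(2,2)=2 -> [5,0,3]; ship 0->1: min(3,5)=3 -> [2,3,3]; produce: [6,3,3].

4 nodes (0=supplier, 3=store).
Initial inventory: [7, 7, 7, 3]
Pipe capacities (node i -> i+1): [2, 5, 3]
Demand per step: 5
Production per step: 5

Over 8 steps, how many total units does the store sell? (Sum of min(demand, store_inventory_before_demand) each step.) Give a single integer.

Answer: 24

Derivation:
Step 1: sold=3 (running total=3) -> [10 4 9 3]
Step 2: sold=3 (running total=6) -> [13 2 10 3]
Step 3: sold=3 (running total=9) -> [16 2 9 3]
Step 4: sold=3 (running total=12) -> [19 2 8 3]
Step 5: sold=3 (running total=15) -> [22 2 7 3]
Step 6: sold=3 (running total=18) -> [25 2 6 3]
Step 7: sold=3 (running total=21) -> [28 2 5 3]
Step 8: sold=3 (running total=24) -> [31 2 4 3]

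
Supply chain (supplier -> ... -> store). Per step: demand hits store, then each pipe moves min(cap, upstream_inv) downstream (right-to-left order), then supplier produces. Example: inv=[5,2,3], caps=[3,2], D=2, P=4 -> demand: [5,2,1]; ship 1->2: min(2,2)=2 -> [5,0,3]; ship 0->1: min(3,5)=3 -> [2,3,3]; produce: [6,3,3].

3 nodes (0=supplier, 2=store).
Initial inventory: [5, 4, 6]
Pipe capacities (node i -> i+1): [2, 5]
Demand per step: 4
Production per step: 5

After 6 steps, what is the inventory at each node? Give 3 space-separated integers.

Step 1: demand=4,sold=4 ship[1->2]=4 ship[0->1]=2 prod=5 -> inv=[8 2 6]
Step 2: demand=4,sold=4 ship[1->2]=2 ship[0->1]=2 prod=5 -> inv=[11 2 4]
Step 3: demand=4,sold=4 ship[1->2]=2 ship[0->1]=2 prod=5 -> inv=[14 2 2]
Step 4: demand=4,sold=2 ship[1->2]=2 ship[0->1]=2 prod=5 -> inv=[17 2 2]
Step 5: demand=4,sold=2 ship[1->2]=2 ship[0->1]=2 prod=5 -> inv=[20 2 2]
Step 6: demand=4,sold=2 ship[1->2]=2 ship[0->1]=2 prod=5 -> inv=[23 2 2]

23 2 2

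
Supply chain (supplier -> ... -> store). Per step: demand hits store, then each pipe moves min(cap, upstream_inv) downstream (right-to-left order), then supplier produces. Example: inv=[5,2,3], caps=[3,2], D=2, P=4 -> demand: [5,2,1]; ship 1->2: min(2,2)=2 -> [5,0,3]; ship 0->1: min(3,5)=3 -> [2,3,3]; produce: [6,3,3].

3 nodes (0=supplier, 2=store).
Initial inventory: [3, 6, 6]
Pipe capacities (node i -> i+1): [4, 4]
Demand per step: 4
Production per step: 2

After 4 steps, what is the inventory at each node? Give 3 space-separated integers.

Step 1: demand=4,sold=4 ship[1->2]=4 ship[0->1]=3 prod=2 -> inv=[2 5 6]
Step 2: demand=4,sold=4 ship[1->2]=4 ship[0->1]=2 prod=2 -> inv=[2 3 6]
Step 3: demand=4,sold=4 ship[1->2]=3 ship[0->1]=2 prod=2 -> inv=[2 2 5]
Step 4: demand=4,sold=4 ship[1->2]=2 ship[0->1]=2 prod=2 -> inv=[2 2 3]

2 2 3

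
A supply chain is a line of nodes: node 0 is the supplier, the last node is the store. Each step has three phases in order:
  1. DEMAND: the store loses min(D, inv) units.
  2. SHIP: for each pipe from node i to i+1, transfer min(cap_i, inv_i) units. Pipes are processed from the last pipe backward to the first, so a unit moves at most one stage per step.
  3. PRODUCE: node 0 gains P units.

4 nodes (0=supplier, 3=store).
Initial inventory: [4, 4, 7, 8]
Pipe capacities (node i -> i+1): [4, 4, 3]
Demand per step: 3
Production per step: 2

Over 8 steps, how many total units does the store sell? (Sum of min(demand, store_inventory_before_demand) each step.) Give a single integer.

Step 1: sold=3 (running total=3) -> [2 4 8 8]
Step 2: sold=3 (running total=6) -> [2 2 9 8]
Step 3: sold=3 (running total=9) -> [2 2 8 8]
Step 4: sold=3 (running total=12) -> [2 2 7 8]
Step 5: sold=3 (running total=15) -> [2 2 6 8]
Step 6: sold=3 (running total=18) -> [2 2 5 8]
Step 7: sold=3 (running total=21) -> [2 2 4 8]
Step 8: sold=3 (running total=24) -> [2 2 3 8]

Answer: 24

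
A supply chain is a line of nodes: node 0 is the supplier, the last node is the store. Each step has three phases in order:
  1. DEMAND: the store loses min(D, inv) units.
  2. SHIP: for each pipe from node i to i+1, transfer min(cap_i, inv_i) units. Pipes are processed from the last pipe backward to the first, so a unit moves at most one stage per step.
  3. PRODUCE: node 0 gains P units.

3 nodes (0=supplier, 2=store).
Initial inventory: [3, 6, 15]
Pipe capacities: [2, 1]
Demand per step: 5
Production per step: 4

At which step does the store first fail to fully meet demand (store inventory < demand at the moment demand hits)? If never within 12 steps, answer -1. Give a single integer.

Step 1: demand=5,sold=5 ship[1->2]=1 ship[0->1]=2 prod=4 -> [5 7 11]
Step 2: demand=5,sold=5 ship[1->2]=1 ship[0->1]=2 prod=4 -> [7 8 7]
Step 3: demand=5,sold=5 ship[1->2]=1 ship[0->1]=2 prod=4 -> [9 9 3]
Step 4: demand=5,sold=3 ship[1->2]=1 ship[0->1]=2 prod=4 -> [11 10 1]
Step 5: demand=5,sold=1 ship[1->2]=1 ship[0->1]=2 prod=4 -> [13 11 1]
Step 6: demand=5,sold=1 ship[1->2]=1 ship[0->1]=2 prod=4 -> [15 12 1]
Step 7: demand=5,sold=1 ship[1->2]=1 ship[0->1]=2 prod=4 -> [17 13 1]
Step 8: demand=5,sold=1 ship[1->2]=1 ship[0->1]=2 prod=4 -> [19 14 1]
Step 9: demand=5,sold=1 ship[1->2]=1 ship[0->1]=2 prod=4 -> [21 15 1]
Step 10: demand=5,sold=1 ship[1->2]=1 ship[0->1]=2 prod=4 -> [23 16 1]
Step 11: demand=5,sold=1 ship[1->2]=1 ship[0->1]=2 prod=4 -> [25 17 1]
Step 12: demand=5,sold=1 ship[1->2]=1 ship[0->1]=2 prod=4 -> [27 18 1]
First stockout at step 4

4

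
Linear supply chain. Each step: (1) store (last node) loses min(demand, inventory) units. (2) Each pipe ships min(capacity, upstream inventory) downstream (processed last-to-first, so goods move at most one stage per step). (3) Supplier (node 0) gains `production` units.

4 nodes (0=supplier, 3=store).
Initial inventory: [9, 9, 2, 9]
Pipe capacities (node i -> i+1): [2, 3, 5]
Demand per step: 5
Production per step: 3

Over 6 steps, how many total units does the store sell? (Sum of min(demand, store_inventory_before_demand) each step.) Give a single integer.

Step 1: sold=5 (running total=5) -> [10 8 3 6]
Step 2: sold=5 (running total=10) -> [11 7 3 4]
Step 3: sold=4 (running total=14) -> [12 6 3 3]
Step 4: sold=3 (running total=17) -> [13 5 3 3]
Step 5: sold=3 (running total=20) -> [14 4 3 3]
Step 6: sold=3 (running total=23) -> [15 3 3 3]

Answer: 23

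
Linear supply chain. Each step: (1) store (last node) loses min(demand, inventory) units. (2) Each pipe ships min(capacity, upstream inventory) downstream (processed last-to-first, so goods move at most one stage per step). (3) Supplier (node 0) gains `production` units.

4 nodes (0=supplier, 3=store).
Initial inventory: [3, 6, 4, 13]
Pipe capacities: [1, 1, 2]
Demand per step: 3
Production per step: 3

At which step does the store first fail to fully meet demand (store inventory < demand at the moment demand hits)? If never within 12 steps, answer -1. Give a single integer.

Step 1: demand=3,sold=3 ship[2->3]=2 ship[1->2]=1 ship[0->1]=1 prod=3 -> [5 6 3 12]
Step 2: demand=3,sold=3 ship[2->3]=2 ship[1->2]=1 ship[0->1]=1 prod=3 -> [7 6 2 11]
Step 3: demand=3,sold=3 ship[2->3]=2 ship[1->2]=1 ship[0->1]=1 prod=3 -> [9 6 1 10]
Step 4: demand=3,sold=3 ship[2->3]=1 ship[1->2]=1 ship[0->1]=1 prod=3 -> [11 6 1 8]
Step 5: demand=3,sold=3 ship[2->3]=1 ship[1->2]=1 ship[0->1]=1 prod=3 -> [13 6 1 6]
Step 6: demand=3,sold=3 ship[2->3]=1 ship[1->2]=1 ship[0->1]=1 prod=3 -> [15 6 1 4]
Step 7: demand=3,sold=3 ship[2->3]=1 ship[1->2]=1 ship[0->1]=1 prod=3 -> [17 6 1 2]
Step 8: demand=3,sold=2 ship[2->3]=1 ship[1->2]=1 ship[0->1]=1 prod=3 -> [19 6 1 1]
Step 9: demand=3,sold=1 ship[2->3]=1 ship[1->2]=1 ship[0->1]=1 prod=3 -> [21 6 1 1]
Step 10: demand=3,sold=1 ship[2->3]=1 ship[1->2]=1 ship[0->1]=1 prod=3 -> [23 6 1 1]
Step 11: demand=3,sold=1 ship[2->3]=1 ship[1->2]=1 ship[0->1]=1 prod=3 -> [25 6 1 1]
Step 12: demand=3,sold=1 ship[2->3]=1 ship[1->2]=1 ship[0->1]=1 prod=3 -> [27 6 1 1]
First stockout at step 8

8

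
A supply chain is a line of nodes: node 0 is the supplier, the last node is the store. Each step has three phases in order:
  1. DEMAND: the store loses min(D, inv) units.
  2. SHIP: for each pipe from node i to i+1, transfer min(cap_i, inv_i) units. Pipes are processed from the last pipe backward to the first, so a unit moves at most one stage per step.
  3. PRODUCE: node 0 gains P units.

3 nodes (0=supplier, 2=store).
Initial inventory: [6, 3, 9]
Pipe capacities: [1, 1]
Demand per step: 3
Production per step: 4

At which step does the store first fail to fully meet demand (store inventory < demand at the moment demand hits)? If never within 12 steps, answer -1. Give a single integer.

Step 1: demand=3,sold=3 ship[1->2]=1 ship[0->1]=1 prod=4 -> [9 3 7]
Step 2: demand=3,sold=3 ship[1->2]=1 ship[0->1]=1 prod=4 -> [12 3 5]
Step 3: demand=3,sold=3 ship[1->2]=1 ship[0->1]=1 prod=4 -> [15 3 3]
Step 4: demand=3,sold=3 ship[1->2]=1 ship[0->1]=1 prod=4 -> [18 3 1]
Step 5: demand=3,sold=1 ship[1->2]=1 ship[0->1]=1 prod=4 -> [21 3 1]
Step 6: demand=3,sold=1 ship[1->2]=1 ship[0->1]=1 prod=4 -> [24 3 1]
Step 7: demand=3,sold=1 ship[1->2]=1 ship[0->1]=1 prod=4 -> [27 3 1]
Step 8: demand=3,sold=1 ship[1->2]=1 ship[0->1]=1 prod=4 -> [30 3 1]
Step 9: demand=3,sold=1 ship[1->2]=1 ship[0->1]=1 prod=4 -> [33 3 1]
Step 10: demand=3,sold=1 ship[1->2]=1 ship[0->1]=1 prod=4 -> [36 3 1]
Step 11: demand=3,sold=1 ship[1->2]=1 ship[0->1]=1 prod=4 -> [39 3 1]
Step 12: demand=3,sold=1 ship[1->2]=1 ship[0->1]=1 prod=4 -> [42 3 1]
First stockout at step 5

5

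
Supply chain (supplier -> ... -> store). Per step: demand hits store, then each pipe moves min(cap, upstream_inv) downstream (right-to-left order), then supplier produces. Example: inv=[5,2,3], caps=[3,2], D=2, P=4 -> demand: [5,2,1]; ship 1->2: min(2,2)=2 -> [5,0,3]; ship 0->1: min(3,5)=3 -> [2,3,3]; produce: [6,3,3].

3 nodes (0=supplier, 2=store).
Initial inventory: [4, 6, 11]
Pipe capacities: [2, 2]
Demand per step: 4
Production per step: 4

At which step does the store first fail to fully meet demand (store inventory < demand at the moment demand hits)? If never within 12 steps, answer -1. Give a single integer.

Step 1: demand=4,sold=4 ship[1->2]=2 ship[0->1]=2 prod=4 -> [6 6 9]
Step 2: demand=4,sold=4 ship[1->2]=2 ship[0->1]=2 prod=4 -> [8 6 7]
Step 3: demand=4,sold=4 ship[1->2]=2 ship[0->1]=2 prod=4 -> [10 6 5]
Step 4: demand=4,sold=4 ship[1->2]=2 ship[0->1]=2 prod=4 -> [12 6 3]
Step 5: demand=4,sold=3 ship[1->2]=2 ship[0->1]=2 prod=4 -> [14 6 2]
Step 6: demand=4,sold=2 ship[1->2]=2 ship[0->1]=2 prod=4 -> [16 6 2]
Step 7: demand=4,sold=2 ship[1->2]=2 ship[0->1]=2 prod=4 -> [18 6 2]
Step 8: demand=4,sold=2 ship[1->2]=2 ship[0->1]=2 prod=4 -> [20 6 2]
Step 9: demand=4,sold=2 ship[1->2]=2 ship[0->1]=2 prod=4 -> [22 6 2]
Step 10: demand=4,sold=2 ship[1->2]=2 ship[0->1]=2 prod=4 -> [24 6 2]
Step 11: demand=4,sold=2 ship[1->2]=2 ship[0->1]=2 prod=4 -> [26 6 2]
Step 12: demand=4,sold=2 ship[1->2]=2 ship[0->1]=2 prod=4 -> [28 6 2]
First stockout at step 5

5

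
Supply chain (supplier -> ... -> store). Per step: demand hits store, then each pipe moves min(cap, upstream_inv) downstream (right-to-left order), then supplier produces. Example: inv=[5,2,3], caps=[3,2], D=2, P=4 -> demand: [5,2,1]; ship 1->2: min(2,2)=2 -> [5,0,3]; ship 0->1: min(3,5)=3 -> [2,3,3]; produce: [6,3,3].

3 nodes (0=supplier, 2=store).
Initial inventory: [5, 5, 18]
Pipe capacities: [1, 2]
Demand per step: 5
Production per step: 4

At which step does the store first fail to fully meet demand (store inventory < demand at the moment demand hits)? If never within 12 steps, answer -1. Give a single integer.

Step 1: demand=5,sold=5 ship[1->2]=2 ship[0->1]=1 prod=4 -> [8 4 15]
Step 2: demand=5,sold=5 ship[1->2]=2 ship[0->1]=1 prod=4 -> [11 3 12]
Step 3: demand=5,sold=5 ship[1->2]=2 ship[0->1]=1 prod=4 -> [14 2 9]
Step 4: demand=5,sold=5 ship[1->2]=2 ship[0->1]=1 prod=4 -> [17 1 6]
Step 5: demand=5,sold=5 ship[1->2]=1 ship[0->1]=1 prod=4 -> [20 1 2]
Step 6: demand=5,sold=2 ship[1->2]=1 ship[0->1]=1 prod=4 -> [23 1 1]
Step 7: demand=5,sold=1 ship[1->2]=1 ship[0->1]=1 prod=4 -> [26 1 1]
Step 8: demand=5,sold=1 ship[1->2]=1 ship[0->1]=1 prod=4 -> [29 1 1]
Step 9: demand=5,sold=1 ship[1->2]=1 ship[0->1]=1 prod=4 -> [32 1 1]
Step 10: demand=5,sold=1 ship[1->2]=1 ship[0->1]=1 prod=4 -> [35 1 1]
Step 11: demand=5,sold=1 ship[1->2]=1 ship[0->1]=1 prod=4 -> [38 1 1]
Step 12: demand=5,sold=1 ship[1->2]=1 ship[0->1]=1 prod=4 -> [41 1 1]
First stockout at step 6

6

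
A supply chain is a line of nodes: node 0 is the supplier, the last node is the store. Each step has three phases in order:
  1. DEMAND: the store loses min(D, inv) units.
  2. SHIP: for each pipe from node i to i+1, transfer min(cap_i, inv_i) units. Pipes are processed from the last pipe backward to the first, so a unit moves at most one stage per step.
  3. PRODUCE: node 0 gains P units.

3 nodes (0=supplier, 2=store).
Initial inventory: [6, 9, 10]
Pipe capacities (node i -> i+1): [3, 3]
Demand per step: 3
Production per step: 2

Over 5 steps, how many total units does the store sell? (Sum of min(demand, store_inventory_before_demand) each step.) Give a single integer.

Answer: 15

Derivation:
Step 1: sold=3 (running total=3) -> [5 9 10]
Step 2: sold=3 (running total=6) -> [4 9 10]
Step 3: sold=3 (running total=9) -> [3 9 10]
Step 4: sold=3 (running total=12) -> [2 9 10]
Step 5: sold=3 (running total=15) -> [2 8 10]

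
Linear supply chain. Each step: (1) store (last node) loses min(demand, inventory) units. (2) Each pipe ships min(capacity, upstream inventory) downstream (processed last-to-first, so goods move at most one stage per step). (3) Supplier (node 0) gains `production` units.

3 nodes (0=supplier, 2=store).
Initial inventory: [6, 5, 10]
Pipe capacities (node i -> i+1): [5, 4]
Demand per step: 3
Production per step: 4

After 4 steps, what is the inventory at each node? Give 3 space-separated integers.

Step 1: demand=3,sold=3 ship[1->2]=4 ship[0->1]=5 prod=4 -> inv=[5 6 11]
Step 2: demand=3,sold=3 ship[1->2]=4 ship[0->1]=5 prod=4 -> inv=[4 7 12]
Step 3: demand=3,sold=3 ship[1->2]=4 ship[0->1]=4 prod=4 -> inv=[4 7 13]
Step 4: demand=3,sold=3 ship[1->2]=4 ship[0->1]=4 prod=4 -> inv=[4 7 14]

4 7 14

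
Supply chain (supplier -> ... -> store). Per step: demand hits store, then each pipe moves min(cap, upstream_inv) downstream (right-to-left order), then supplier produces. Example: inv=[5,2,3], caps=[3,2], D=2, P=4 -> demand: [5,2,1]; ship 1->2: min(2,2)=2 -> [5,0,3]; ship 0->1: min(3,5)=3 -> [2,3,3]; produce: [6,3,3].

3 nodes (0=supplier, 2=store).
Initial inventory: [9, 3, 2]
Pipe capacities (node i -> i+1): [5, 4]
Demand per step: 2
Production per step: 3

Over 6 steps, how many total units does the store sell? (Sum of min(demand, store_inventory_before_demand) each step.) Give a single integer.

Step 1: sold=2 (running total=2) -> [7 5 3]
Step 2: sold=2 (running total=4) -> [5 6 5]
Step 3: sold=2 (running total=6) -> [3 7 7]
Step 4: sold=2 (running total=8) -> [3 6 9]
Step 5: sold=2 (running total=10) -> [3 5 11]
Step 6: sold=2 (running total=12) -> [3 4 13]

Answer: 12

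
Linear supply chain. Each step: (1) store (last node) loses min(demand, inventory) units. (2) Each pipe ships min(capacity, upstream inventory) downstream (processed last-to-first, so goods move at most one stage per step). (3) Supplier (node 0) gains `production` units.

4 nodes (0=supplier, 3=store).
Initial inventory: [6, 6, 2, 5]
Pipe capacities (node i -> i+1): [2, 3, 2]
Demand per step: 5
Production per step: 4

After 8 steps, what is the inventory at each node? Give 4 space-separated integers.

Step 1: demand=5,sold=5 ship[2->3]=2 ship[1->2]=3 ship[0->1]=2 prod=4 -> inv=[8 5 3 2]
Step 2: demand=5,sold=2 ship[2->3]=2 ship[1->2]=3 ship[0->1]=2 prod=4 -> inv=[10 4 4 2]
Step 3: demand=5,sold=2 ship[2->3]=2 ship[1->2]=3 ship[0->1]=2 prod=4 -> inv=[12 3 5 2]
Step 4: demand=5,sold=2 ship[2->3]=2 ship[1->2]=3 ship[0->1]=2 prod=4 -> inv=[14 2 6 2]
Step 5: demand=5,sold=2 ship[2->3]=2 ship[1->2]=2 ship[0->1]=2 prod=4 -> inv=[16 2 6 2]
Step 6: demand=5,sold=2 ship[2->3]=2 ship[1->2]=2 ship[0->1]=2 prod=4 -> inv=[18 2 6 2]
Step 7: demand=5,sold=2 ship[2->3]=2 ship[1->2]=2 ship[0->1]=2 prod=4 -> inv=[20 2 6 2]
Step 8: demand=5,sold=2 ship[2->3]=2 ship[1->2]=2 ship[0->1]=2 prod=4 -> inv=[22 2 6 2]

22 2 6 2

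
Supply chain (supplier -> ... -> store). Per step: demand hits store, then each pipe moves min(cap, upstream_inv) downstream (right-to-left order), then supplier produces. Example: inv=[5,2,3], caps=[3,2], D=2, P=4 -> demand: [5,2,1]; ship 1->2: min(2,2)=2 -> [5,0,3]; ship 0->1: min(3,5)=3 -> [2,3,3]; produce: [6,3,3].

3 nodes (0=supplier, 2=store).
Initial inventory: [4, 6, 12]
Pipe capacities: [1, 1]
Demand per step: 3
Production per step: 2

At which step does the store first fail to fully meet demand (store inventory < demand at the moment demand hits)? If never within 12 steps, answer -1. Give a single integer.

Step 1: demand=3,sold=3 ship[1->2]=1 ship[0->1]=1 prod=2 -> [5 6 10]
Step 2: demand=3,sold=3 ship[1->2]=1 ship[0->1]=1 prod=2 -> [6 6 8]
Step 3: demand=3,sold=3 ship[1->2]=1 ship[0->1]=1 prod=2 -> [7 6 6]
Step 4: demand=3,sold=3 ship[1->2]=1 ship[0->1]=1 prod=2 -> [8 6 4]
Step 5: demand=3,sold=3 ship[1->2]=1 ship[0->1]=1 prod=2 -> [9 6 2]
Step 6: demand=3,sold=2 ship[1->2]=1 ship[0->1]=1 prod=2 -> [10 6 1]
Step 7: demand=3,sold=1 ship[1->2]=1 ship[0->1]=1 prod=2 -> [11 6 1]
Step 8: demand=3,sold=1 ship[1->2]=1 ship[0->1]=1 prod=2 -> [12 6 1]
Step 9: demand=3,sold=1 ship[1->2]=1 ship[0->1]=1 prod=2 -> [13 6 1]
Step 10: demand=3,sold=1 ship[1->2]=1 ship[0->1]=1 prod=2 -> [14 6 1]
Step 11: demand=3,sold=1 ship[1->2]=1 ship[0->1]=1 prod=2 -> [15 6 1]
Step 12: demand=3,sold=1 ship[1->2]=1 ship[0->1]=1 prod=2 -> [16 6 1]
First stockout at step 6

6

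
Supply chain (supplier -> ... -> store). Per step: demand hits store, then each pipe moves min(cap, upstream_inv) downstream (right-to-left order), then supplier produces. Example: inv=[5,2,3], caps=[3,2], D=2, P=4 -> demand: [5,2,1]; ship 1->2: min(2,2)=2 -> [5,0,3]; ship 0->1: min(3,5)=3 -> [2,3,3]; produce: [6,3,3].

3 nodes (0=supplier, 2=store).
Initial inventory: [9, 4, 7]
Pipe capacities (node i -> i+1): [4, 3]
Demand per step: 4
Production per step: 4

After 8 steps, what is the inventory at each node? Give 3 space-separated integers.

Step 1: demand=4,sold=4 ship[1->2]=3 ship[0->1]=4 prod=4 -> inv=[9 5 6]
Step 2: demand=4,sold=4 ship[1->2]=3 ship[0->1]=4 prod=4 -> inv=[9 6 5]
Step 3: demand=4,sold=4 ship[1->2]=3 ship[0->1]=4 prod=4 -> inv=[9 7 4]
Step 4: demand=4,sold=4 ship[1->2]=3 ship[0->1]=4 prod=4 -> inv=[9 8 3]
Step 5: demand=4,sold=3 ship[1->2]=3 ship[0->1]=4 prod=4 -> inv=[9 9 3]
Step 6: demand=4,sold=3 ship[1->2]=3 ship[0->1]=4 prod=4 -> inv=[9 10 3]
Step 7: demand=4,sold=3 ship[1->2]=3 ship[0->1]=4 prod=4 -> inv=[9 11 3]
Step 8: demand=4,sold=3 ship[1->2]=3 ship[0->1]=4 prod=4 -> inv=[9 12 3]

9 12 3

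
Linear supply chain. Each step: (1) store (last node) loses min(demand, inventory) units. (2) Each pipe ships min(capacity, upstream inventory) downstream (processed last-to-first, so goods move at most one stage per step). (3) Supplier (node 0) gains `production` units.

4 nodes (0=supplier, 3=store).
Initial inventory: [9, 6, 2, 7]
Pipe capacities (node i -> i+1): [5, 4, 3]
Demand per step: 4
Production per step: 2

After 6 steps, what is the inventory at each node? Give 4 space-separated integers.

Step 1: demand=4,sold=4 ship[2->3]=2 ship[1->2]=4 ship[0->1]=5 prod=2 -> inv=[6 7 4 5]
Step 2: demand=4,sold=4 ship[2->3]=3 ship[1->2]=4 ship[0->1]=5 prod=2 -> inv=[3 8 5 4]
Step 3: demand=4,sold=4 ship[2->3]=3 ship[1->2]=4 ship[0->1]=3 prod=2 -> inv=[2 7 6 3]
Step 4: demand=4,sold=3 ship[2->3]=3 ship[1->2]=4 ship[0->1]=2 prod=2 -> inv=[2 5 7 3]
Step 5: demand=4,sold=3 ship[2->3]=3 ship[1->2]=4 ship[0->1]=2 prod=2 -> inv=[2 3 8 3]
Step 6: demand=4,sold=3 ship[2->3]=3 ship[1->2]=3 ship[0->1]=2 prod=2 -> inv=[2 2 8 3]

2 2 8 3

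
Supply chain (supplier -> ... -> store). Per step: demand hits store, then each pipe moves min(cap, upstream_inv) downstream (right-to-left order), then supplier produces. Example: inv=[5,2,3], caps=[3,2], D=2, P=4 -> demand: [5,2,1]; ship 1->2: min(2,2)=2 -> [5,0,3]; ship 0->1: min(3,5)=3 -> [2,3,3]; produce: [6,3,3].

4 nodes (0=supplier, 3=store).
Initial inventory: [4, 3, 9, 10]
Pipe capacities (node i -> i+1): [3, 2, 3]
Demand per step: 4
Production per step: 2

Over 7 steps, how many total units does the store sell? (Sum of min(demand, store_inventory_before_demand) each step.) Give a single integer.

Answer: 28

Derivation:
Step 1: sold=4 (running total=4) -> [3 4 8 9]
Step 2: sold=4 (running total=8) -> [2 5 7 8]
Step 3: sold=4 (running total=12) -> [2 5 6 7]
Step 4: sold=4 (running total=16) -> [2 5 5 6]
Step 5: sold=4 (running total=20) -> [2 5 4 5]
Step 6: sold=4 (running total=24) -> [2 5 3 4]
Step 7: sold=4 (running total=28) -> [2 5 2 3]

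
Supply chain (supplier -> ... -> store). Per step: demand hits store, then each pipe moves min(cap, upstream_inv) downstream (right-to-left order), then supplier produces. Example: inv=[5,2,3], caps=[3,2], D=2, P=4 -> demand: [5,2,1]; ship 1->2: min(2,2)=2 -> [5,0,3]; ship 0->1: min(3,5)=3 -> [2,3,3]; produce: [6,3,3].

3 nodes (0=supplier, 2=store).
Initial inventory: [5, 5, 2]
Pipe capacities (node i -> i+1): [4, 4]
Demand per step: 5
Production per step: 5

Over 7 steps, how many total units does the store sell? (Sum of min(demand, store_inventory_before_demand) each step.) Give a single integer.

Answer: 26

Derivation:
Step 1: sold=2 (running total=2) -> [6 5 4]
Step 2: sold=4 (running total=6) -> [7 5 4]
Step 3: sold=4 (running total=10) -> [8 5 4]
Step 4: sold=4 (running total=14) -> [9 5 4]
Step 5: sold=4 (running total=18) -> [10 5 4]
Step 6: sold=4 (running total=22) -> [11 5 4]
Step 7: sold=4 (running total=26) -> [12 5 4]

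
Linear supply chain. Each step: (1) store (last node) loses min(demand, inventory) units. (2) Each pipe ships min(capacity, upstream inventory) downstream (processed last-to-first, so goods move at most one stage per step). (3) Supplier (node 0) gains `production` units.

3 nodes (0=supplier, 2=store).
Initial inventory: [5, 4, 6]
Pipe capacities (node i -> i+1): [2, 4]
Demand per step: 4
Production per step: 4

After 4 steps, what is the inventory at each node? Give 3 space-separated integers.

Step 1: demand=4,sold=4 ship[1->2]=4 ship[0->1]=2 prod=4 -> inv=[7 2 6]
Step 2: demand=4,sold=4 ship[1->2]=2 ship[0->1]=2 prod=4 -> inv=[9 2 4]
Step 3: demand=4,sold=4 ship[1->2]=2 ship[0->1]=2 prod=4 -> inv=[11 2 2]
Step 4: demand=4,sold=2 ship[1->2]=2 ship[0->1]=2 prod=4 -> inv=[13 2 2]

13 2 2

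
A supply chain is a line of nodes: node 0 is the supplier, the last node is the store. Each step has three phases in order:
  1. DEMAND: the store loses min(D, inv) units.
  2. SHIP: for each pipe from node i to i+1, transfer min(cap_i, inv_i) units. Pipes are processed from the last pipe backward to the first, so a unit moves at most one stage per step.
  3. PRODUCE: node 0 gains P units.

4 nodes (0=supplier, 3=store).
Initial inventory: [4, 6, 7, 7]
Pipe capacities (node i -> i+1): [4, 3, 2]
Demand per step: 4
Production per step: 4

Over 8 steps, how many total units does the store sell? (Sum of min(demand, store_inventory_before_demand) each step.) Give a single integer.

Answer: 21

Derivation:
Step 1: sold=4 (running total=4) -> [4 7 8 5]
Step 2: sold=4 (running total=8) -> [4 8 9 3]
Step 3: sold=3 (running total=11) -> [4 9 10 2]
Step 4: sold=2 (running total=13) -> [4 10 11 2]
Step 5: sold=2 (running total=15) -> [4 11 12 2]
Step 6: sold=2 (running total=17) -> [4 12 13 2]
Step 7: sold=2 (running total=19) -> [4 13 14 2]
Step 8: sold=2 (running total=21) -> [4 14 15 2]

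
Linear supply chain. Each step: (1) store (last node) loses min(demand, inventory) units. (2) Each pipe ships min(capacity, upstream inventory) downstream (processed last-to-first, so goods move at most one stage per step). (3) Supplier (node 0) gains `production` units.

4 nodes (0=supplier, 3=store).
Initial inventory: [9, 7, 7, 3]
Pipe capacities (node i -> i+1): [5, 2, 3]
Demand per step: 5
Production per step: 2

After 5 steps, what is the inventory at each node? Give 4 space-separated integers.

Step 1: demand=5,sold=3 ship[2->3]=3 ship[1->2]=2 ship[0->1]=5 prod=2 -> inv=[6 10 6 3]
Step 2: demand=5,sold=3 ship[2->3]=3 ship[1->2]=2 ship[0->1]=5 prod=2 -> inv=[3 13 5 3]
Step 3: demand=5,sold=3 ship[2->3]=3 ship[1->2]=2 ship[0->1]=3 prod=2 -> inv=[2 14 4 3]
Step 4: demand=5,sold=3 ship[2->3]=3 ship[1->2]=2 ship[0->1]=2 prod=2 -> inv=[2 14 3 3]
Step 5: demand=5,sold=3 ship[2->3]=3 ship[1->2]=2 ship[0->1]=2 prod=2 -> inv=[2 14 2 3]

2 14 2 3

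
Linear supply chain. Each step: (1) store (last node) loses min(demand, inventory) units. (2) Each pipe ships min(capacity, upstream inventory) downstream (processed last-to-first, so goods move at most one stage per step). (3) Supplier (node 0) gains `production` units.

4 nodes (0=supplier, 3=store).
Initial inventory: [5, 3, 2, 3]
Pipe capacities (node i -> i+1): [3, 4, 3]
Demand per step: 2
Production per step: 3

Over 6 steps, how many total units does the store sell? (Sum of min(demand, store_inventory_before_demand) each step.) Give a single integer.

Answer: 12

Derivation:
Step 1: sold=2 (running total=2) -> [5 3 3 3]
Step 2: sold=2 (running total=4) -> [5 3 3 4]
Step 3: sold=2 (running total=6) -> [5 3 3 5]
Step 4: sold=2 (running total=8) -> [5 3 3 6]
Step 5: sold=2 (running total=10) -> [5 3 3 7]
Step 6: sold=2 (running total=12) -> [5 3 3 8]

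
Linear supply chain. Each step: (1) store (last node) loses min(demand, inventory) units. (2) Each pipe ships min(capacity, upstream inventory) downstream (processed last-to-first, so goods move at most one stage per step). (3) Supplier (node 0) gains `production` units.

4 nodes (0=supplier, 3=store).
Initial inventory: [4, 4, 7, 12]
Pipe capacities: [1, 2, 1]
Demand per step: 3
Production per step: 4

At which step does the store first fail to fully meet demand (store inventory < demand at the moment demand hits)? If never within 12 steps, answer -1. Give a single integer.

Step 1: demand=3,sold=3 ship[2->3]=1 ship[1->2]=2 ship[0->1]=1 prod=4 -> [7 3 8 10]
Step 2: demand=3,sold=3 ship[2->3]=1 ship[1->2]=2 ship[0->1]=1 prod=4 -> [10 2 9 8]
Step 3: demand=3,sold=3 ship[2->3]=1 ship[1->2]=2 ship[0->1]=1 prod=4 -> [13 1 10 6]
Step 4: demand=3,sold=3 ship[2->3]=1 ship[1->2]=1 ship[0->1]=1 prod=4 -> [16 1 10 4]
Step 5: demand=3,sold=3 ship[2->3]=1 ship[1->2]=1 ship[0->1]=1 prod=4 -> [19 1 10 2]
Step 6: demand=3,sold=2 ship[2->3]=1 ship[1->2]=1 ship[0->1]=1 prod=4 -> [22 1 10 1]
Step 7: demand=3,sold=1 ship[2->3]=1 ship[1->2]=1 ship[0->1]=1 prod=4 -> [25 1 10 1]
Step 8: demand=3,sold=1 ship[2->3]=1 ship[1->2]=1 ship[0->1]=1 prod=4 -> [28 1 10 1]
Step 9: demand=3,sold=1 ship[2->3]=1 ship[1->2]=1 ship[0->1]=1 prod=4 -> [31 1 10 1]
Step 10: demand=3,sold=1 ship[2->3]=1 ship[1->2]=1 ship[0->1]=1 prod=4 -> [34 1 10 1]
Step 11: demand=3,sold=1 ship[2->3]=1 ship[1->2]=1 ship[0->1]=1 prod=4 -> [37 1 10 1]
Step 12: demand=3,sold=1 ship[2->3]=1 ship[1->2]=1 ship[0->1]=1 prod=4 -> [40 1 10 1]
First stockout at step 6

6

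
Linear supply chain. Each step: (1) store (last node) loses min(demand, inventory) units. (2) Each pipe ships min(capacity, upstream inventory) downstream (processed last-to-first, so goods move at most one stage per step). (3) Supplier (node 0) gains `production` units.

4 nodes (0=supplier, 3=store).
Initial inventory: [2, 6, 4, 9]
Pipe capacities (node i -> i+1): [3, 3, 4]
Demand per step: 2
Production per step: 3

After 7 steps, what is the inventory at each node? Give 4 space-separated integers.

Step 1: demand=2,sold=2 ship[2->3]=4 ship[1->2]=3 ship[0->1]=2 prod=3 -> inv=[3 5 3 11]
Step 2: demand=2,sold=2 ship[2->3]=3 ship[1->2]=3 ship[0->1]=3 prod=3 -> inv=[3 5 3 12]
Step 3: demand=2,sold=2 ship[2->3]=3 ship[1->2]=3 ship[0->1]=3 prod=3 -> inv=[3 5 3 13]
Step 4: demand=2,sold=2 ship[2->3]=3 ship[1->2]=3 ship[0->1]=3 prod=3 -> inv=[3 5 3 14]
Step 5: demand=2,sold=2 ship[2->3]=3 ship[1->2]=3 ship[0->1]=3 prod=3 -> inv=[3 5 3 15]
Step 6: demand=2,sold=2 ship[2->3]=3 ship[1->2]=3 ship[0->1]=3 prod=3 -> inv=[3 5 3 16]
Step 7: demand=2,sold=2 ship[2->3]=3 ship[1->2]=3 ship[0->1]=3 prod=3 -> inv=[3 5 3 17]

3 5 3 17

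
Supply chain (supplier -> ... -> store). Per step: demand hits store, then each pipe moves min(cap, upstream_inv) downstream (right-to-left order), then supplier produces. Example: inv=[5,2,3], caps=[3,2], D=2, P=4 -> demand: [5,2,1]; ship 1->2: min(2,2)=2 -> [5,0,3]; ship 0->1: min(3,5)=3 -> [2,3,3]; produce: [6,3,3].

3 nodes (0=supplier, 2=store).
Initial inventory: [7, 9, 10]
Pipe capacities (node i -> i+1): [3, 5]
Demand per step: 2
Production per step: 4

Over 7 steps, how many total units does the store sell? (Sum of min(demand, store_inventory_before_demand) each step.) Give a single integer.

Step 1: sold=2 (running total=2) -> [8 7 13]
Step 2: sold=2 (running total=4) -> [9 5 16]
Step 3: sold=2 (running total=6) -> [10 3 19]
Step 4: sold=2 (running total=8) -> [11 3 20]
Step 5: sold=2 (running total=10) -> [12 3 21]
Step 6: sold=2 (running total=12) -> [13 3 22]
Step 7: sold=2 (running total=14) -> [14 3 23]

Answer: 14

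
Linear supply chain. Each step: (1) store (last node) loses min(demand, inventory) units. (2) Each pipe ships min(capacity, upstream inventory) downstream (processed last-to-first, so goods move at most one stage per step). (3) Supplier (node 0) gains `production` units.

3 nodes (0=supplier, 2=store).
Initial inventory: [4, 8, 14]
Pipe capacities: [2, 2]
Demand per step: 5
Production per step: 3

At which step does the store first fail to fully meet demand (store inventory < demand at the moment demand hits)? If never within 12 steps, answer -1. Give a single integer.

Step 1: demand=5,sold=5 ship[1->2]=2 ship[0->1]=2 prod=3 -> [5 8 11]
Step 2: demand=5,sold=5 ship[1->2]=2 ship[0->1]=2 prod=3 -> [6 8 8]
Step 3: demand=5,sold=5 ship[1->2]=2 ship[0->1]=2 prod=3 -> [7 8 5]
Step 4: demand=5,sold=5 ship[1->2]=2 ship[0->1]=2 prod=3 -> [8 8 2]
Step 5: demand=5,sold=2 ship[1->2]=2 ship[0->1]=2 prod=3 -> [9 8 2]
Step 6: demand=5,sold=2 ship[1->2]=2 ship[0->1]=2 prod=3 -> [10 8 2]
Step 7: demand=5,sold=2 ship[1->2]=2 ship[0->1]=2 prod=3 -> [11 8 2]
Step 8: demand=5,sold=2 ship[1->2]=2 ship[0->1]=2 prod=3 -> [12 8 2]
Step 9: demand=5,sold=2 ship[1->2]=2 ship[0->1]=2 prod=3 -> [13 8 2]
Step 10: demand=5,sold=2 ship[1->2]=2 ship[0->1]=2 prod=3 -> [14 8 2]
Step 11: demand=5,sold=2 ship[1->2]=2 ship[0->1]=2 prod=3 -> [15 8 2]
Step 12: demand=5,sold=2 ship[1->2]=2 ship[0->1]=2 prod=3 -> [16 8 2]
First stockout at step 5

5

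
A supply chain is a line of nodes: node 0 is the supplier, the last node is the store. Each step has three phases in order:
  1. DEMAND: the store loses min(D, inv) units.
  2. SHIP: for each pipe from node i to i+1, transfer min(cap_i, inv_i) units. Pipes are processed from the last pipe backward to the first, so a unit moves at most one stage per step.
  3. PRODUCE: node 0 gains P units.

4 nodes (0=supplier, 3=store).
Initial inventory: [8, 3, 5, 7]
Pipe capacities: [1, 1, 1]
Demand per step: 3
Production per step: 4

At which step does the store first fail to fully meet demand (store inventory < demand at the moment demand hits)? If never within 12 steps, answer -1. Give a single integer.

Step 1: demand=3,sold=3 ship[2->3]=1 ship[1->2]=1 ship[0->1]=1 prod=4 -> [11 3 5 5]
Step 2: demand=3,sold=3 ship[2->3]=1 ship[1->2]=1 ship[0->1]=1 prod=4 -> [14 3 5 3]
Step 3: demand=3,sold=3 ship[2->3]=1 ship[1->2]=1 ship[0->1]=1 prod=4 -> [17 3 5 1]
Step 4: demand=3,sold=1 ship[2->3]=1 ship[1->2]=1 ship[0->1]=1 prod=4 -> [20 3 5 1]
Step 5: demand=3,sold=1 ship[2->3]=1 ship[1->2]=1 ship[0->1]=1 prod=4 -> [23 3 5 1]
Step 6: demand=3,sold=1 ship[2->3]=1 ship[1->2]=1 ship[0->1]=1 prod=4 -> [26 3 5 1]
Step 7: demand=3,sold=1 ship[2->3]=1 ship[1->2]=1 ship[0->1]=1 prod=4 -> [29 3 5 1]
Step 8: demand=3,sold=1 ship[2->3]=1 ship[1->2]=1 ship[0->1]=1 prod=4 -> [32 3 5 1]
Step 9: demand=3,sold=1 ship[2->3]=1 ship[1->2]=1 ship[0->1]=1 prod=4 -> [35 3 5 1]
Step 10: demand=3,sold=1 ship[2->3]=1 ship[1->2]=1 ship[0->1]=1 prod=4 -> [38 3 5 1]
Step 11: demand=3,sold=1 ship[2->3]=1 ship[1->2]=1 ship[0->1]=1 prod=4 -> [41 3 5 1]
Step 12: demand=3,sold=1 ship[2->3]=1 ship[1->2]=1 ship[0->1]=1 prod=4 -> [44 3 5 1]
First stockout at step 4

4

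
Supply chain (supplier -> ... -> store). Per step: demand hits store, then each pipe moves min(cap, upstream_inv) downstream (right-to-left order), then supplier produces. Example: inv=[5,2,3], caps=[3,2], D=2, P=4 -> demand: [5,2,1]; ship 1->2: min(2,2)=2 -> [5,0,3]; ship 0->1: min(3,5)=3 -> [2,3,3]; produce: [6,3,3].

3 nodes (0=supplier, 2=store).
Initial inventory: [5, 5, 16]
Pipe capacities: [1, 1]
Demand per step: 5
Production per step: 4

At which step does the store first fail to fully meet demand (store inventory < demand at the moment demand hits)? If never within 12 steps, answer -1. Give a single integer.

Step 1: demand=5,sold=5 ship[1->2]=1 ship[0->1]=1 prod=4 -> [8 5 12]
Step 2: demand=5,sold=5 ship[1->2]=1 ship[0->1]=1 prod=4 -> [11 5 8]
Step 3: demand=5,sold=5 ship[1->2]=1 ship[0->1]=1 prod=4 -> [14 5 4]
Step 4: demand=5,sold=4 ship[1->2]=1 ship[0->1]=1 prod=4 -> [17 5 1]
Step 5: demand=5,sold=1 ship[1->2]=1 ship[0->1]=1 prod=4 -> [20 5 1]
Step 6: demand=5,sold=1 ship[1->2]=1 ship[0->1]=1 prod=4 -> [23 5 1]
Step 7: demand=5,sold=1 ship[1->2]=1 ship[0->1]=1 prod=4 -> [26 5 1]
Step 8: demand=5,sold=1 ship[1->2]=1 ship[0->1]=1 prod=4 -> [29 5 1]
Step 9: demand=5,sold=1 ship[1->2]=1 ship[0->1]=1 prod=4 -> [32 5 1]
Step 10: demand=5,sold=1 ship[1->2]=1 ship[0->1]=1 prod=4 -> [35 5 1]
Step 11: demand=5,sold=1 ship[1->2]=1 ship[0->1]=1 prod=4 -> [38 5 1]
Step 12: demand=5,sold=1 ship[1->2]=1 ship[0->1]=1 prod=4 -> [41 5 1]
First stockout at step 4

4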